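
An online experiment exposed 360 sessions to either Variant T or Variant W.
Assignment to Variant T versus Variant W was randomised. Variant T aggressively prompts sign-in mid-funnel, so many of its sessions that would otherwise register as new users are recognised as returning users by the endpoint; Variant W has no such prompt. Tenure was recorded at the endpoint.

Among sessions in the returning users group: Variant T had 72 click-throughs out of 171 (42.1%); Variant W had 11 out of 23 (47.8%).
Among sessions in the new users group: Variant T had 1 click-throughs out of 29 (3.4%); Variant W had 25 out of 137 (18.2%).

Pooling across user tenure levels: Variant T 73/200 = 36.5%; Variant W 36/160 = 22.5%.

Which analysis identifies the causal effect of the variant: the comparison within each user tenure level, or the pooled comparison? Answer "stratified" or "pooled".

The stratified and pooled comparisons disagree (Variant W wins within each user tenure; Variant T wins overall), so the answer turns on the causal role of user tenure.
User tenure is recorded after the variant and is itself shifted by it — it sits on the causal path from variant to outcome. Conditioning on a mediator would strip out part of the effect we want; the pooled comparison gives the total causal effect.
Pooled: Variant T 36.5% vs Variant W 22.5%; Variant T is higher overall.

pooled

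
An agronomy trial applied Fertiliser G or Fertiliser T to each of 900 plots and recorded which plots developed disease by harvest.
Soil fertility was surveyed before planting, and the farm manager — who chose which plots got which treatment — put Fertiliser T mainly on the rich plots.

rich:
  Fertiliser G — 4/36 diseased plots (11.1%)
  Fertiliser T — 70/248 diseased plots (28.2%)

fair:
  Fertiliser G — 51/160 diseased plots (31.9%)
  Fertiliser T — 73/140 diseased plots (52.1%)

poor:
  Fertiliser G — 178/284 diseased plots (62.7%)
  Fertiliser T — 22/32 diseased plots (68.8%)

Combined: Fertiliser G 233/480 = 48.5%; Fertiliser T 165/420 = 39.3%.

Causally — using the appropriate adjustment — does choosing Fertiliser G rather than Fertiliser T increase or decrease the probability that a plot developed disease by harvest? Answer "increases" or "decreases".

decreases

Soil fertility satisfies the back-door criterion: it is not a descendant of the fertiliser, and it blocks the spurious path from fertiliser to outcome. Adjusting for it (i.e., using the within-soil fertility rates) gives the causal effect.
Within each level — rich: 11.1% vs 28.2%; fair: 31.9% vs 52.1%; poor: 62.7% vs 68.8% — Fertiliser G is lower every time.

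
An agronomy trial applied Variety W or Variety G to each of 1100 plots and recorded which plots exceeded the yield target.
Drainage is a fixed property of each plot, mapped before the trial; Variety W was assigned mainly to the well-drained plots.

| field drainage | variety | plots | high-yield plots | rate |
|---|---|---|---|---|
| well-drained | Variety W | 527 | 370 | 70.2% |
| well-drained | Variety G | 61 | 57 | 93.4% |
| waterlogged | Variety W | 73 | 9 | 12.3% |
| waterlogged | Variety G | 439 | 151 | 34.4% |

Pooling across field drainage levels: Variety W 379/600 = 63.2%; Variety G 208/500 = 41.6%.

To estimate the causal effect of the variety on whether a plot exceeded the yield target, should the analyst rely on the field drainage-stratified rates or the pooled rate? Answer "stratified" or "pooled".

stratified

The field drainage-specific comparison favours Variety G throughout, but the pooled figures favour Variety W. The question is whether to condition on field drainage.
Field drainage satisfies the back-door criterion: it is not a descendant of the variety, and it blocks the spurious path from variety to outcome. Adjusting for it (i.e., using the within-field drainage rates) gives the causal effect.
Within each level — well-drained: 70.2% vs 93.4%; waterlogged: 12.3% vs 34.4% — Variety G is higher every time.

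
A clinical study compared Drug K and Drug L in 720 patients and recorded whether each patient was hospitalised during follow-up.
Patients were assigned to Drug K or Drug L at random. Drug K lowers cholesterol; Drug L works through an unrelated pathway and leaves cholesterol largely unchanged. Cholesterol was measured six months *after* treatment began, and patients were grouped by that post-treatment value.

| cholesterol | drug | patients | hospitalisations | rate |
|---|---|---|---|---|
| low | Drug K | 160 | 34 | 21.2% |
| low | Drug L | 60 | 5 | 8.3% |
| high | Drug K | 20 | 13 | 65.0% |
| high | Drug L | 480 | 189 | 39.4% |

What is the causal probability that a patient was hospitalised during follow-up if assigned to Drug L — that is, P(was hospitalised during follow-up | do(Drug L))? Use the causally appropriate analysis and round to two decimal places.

0.36

Cholesterol is recorded after the drug and is itself shifted by it — it sits on the causal path from drug to outcome. Conditioning on a mediator would strip out part of the effect we want; the pooled comparison gives the total causal effect.
So P(outcome | do(Drug L)) is just the pooled rate for Drug L: 194/540 = 0.359.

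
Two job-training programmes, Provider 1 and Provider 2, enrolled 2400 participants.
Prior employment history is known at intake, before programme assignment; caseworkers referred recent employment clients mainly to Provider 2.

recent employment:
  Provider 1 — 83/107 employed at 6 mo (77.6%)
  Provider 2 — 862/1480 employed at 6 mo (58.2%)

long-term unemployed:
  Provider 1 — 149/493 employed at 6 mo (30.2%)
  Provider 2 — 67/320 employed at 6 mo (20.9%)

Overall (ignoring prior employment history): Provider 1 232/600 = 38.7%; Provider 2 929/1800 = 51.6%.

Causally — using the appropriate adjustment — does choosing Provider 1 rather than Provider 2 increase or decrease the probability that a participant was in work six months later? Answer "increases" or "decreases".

increases

Provider 1 is higher inside every prior employment history stratum but Provider 2 is higher in aggregate. Whether to stratify depends on how prior employment history relates to the programme.
Prior employment history is set before the programme has any effect — it is not caused by the programme — and it independently drives the outcome. That makes it a confounder, so the causal comparison is within prior employment history levels.
Within each level — recent employment: 77.6% vs 58.2%; long-term unemployed: 30.2% vs 20.9% — Provider 1 is higher every time.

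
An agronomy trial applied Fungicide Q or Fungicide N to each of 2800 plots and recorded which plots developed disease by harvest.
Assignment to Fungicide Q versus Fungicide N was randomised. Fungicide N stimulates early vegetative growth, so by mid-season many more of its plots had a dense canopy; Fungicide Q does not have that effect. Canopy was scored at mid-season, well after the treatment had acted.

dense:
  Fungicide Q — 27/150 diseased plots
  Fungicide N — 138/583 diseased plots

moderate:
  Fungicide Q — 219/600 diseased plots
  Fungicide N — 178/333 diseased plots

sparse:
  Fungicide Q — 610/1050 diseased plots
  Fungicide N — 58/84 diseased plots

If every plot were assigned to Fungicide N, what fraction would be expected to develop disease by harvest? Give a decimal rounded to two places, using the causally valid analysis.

0.37

The mid-season canopy-specific comparison favours Fungicide Q throughout, but the pooled figures favour Fungicide N. The question is whether to condition on mid-season canopy.
Mid-season canopy here is a post-treatment variable shaped by the fungicide; conditioning on it would introduce bias rather than remove it. The overall comparison is the causal one.
So P(outcome | do(Fungicide N)) is just the pooled rate for Fungicide N: 374/1000 = 0.374.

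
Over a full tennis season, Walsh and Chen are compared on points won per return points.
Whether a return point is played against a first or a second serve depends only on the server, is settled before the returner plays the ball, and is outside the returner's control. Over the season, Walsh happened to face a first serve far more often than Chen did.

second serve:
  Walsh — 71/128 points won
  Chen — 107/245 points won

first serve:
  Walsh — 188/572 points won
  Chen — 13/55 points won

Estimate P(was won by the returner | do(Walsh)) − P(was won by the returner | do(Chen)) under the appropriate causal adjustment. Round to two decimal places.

Here serve type is a common cause — it drives both which player a case falls under and the outcome. The crude comparison mixes populations; the stratum-specific rates are the causally relevant ones.
Adjusting over the population distribution of serve type: 0.373·(0.555−0.437) + 0.627·(0.329−0.236) = +0.102.

+0.10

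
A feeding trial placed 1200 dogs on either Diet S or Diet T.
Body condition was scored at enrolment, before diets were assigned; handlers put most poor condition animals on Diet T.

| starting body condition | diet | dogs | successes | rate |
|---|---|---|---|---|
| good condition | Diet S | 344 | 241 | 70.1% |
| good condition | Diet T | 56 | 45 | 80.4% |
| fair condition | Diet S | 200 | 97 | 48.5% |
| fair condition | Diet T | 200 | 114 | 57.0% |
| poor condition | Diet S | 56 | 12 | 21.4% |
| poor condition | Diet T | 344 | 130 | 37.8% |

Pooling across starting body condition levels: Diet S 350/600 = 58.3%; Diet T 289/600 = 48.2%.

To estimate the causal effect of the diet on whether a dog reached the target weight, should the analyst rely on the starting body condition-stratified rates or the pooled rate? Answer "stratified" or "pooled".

stratified

Diet T is higher inside every starting body condition stratum but Diet S is higher in aggregate. Whether to stratify depends on how starting body condition relates to the diet.
Since starting body condition is a pre-existing factor (not a product of the diet) and it affects the outcome on its own, it is a confounder. The stratified rates, not the pooled rate, identify the causal effect.
Within each level — good condition: 70.1% vs 80.4%; fair condition: 48.5% vs 57.0%; poor condition: 21.4% vs 37.8% — Diet T is higher every time.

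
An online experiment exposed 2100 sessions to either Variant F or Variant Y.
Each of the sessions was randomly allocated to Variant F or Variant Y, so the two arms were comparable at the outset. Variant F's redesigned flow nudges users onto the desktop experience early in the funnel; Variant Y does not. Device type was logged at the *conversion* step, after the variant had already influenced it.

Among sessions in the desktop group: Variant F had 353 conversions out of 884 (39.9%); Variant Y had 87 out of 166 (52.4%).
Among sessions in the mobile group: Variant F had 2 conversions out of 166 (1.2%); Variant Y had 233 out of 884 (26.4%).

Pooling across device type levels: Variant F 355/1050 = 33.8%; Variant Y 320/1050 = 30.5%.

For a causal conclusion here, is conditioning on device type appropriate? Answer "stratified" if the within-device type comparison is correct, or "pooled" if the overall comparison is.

pooled

Device type is downstream of the variant. One should not condition on a consequence of treatment, so the overall rates are the right comparison.
Pooled: Variant F 33.8% vs Variant Y 30.5%; Variant F is higher overall.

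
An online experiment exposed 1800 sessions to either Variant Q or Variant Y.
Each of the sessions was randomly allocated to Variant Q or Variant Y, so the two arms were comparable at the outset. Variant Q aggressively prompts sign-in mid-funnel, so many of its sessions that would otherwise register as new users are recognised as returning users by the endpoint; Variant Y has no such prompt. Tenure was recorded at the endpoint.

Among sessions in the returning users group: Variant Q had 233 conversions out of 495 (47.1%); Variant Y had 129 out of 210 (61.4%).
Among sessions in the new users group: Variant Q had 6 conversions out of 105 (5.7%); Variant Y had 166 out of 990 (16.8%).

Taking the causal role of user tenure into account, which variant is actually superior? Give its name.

Variant Q

Because the variant influences user tenure, user tenure is a post-treatment mediator, not a confounder. Stratifying on it would bias the estimate; the causal effect is the crude pooled difference.
Pooled: Variant Q 39.8% vs Variant Y 24.6%; Variant Q is higher overall.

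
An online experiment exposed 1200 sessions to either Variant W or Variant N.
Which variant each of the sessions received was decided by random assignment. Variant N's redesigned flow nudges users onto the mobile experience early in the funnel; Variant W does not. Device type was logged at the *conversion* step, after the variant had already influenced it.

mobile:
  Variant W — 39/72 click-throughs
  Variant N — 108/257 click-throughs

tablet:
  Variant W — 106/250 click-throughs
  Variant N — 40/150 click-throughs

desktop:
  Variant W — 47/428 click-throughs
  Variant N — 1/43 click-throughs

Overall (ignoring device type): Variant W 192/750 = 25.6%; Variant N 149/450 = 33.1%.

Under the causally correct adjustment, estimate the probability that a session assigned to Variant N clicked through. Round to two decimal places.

The stratified and pooled comparisons disagree (Variant W wins within each device type; Variant N wins overall), so the answer turns on the causal role of device type.
Stratifying would compare variants among sessions the variants themselves sorted into device type groups — a form of selection on an intermediate. The unconditioned pooled rates give the total causal effect.
So P(outcome | do(Variant N)) is just the pooled rate for Variant N: 149/450 = 0.331.

0.33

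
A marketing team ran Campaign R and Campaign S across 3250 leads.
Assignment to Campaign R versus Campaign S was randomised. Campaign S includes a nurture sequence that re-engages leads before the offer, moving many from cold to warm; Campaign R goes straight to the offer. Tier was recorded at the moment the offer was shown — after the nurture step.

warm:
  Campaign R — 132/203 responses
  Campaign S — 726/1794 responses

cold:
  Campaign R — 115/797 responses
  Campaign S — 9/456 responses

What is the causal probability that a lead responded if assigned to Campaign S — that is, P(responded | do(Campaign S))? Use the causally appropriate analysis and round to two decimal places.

Campaign R is higher inside every engagement tier stratum but Campaign S is higher in aggregate. Whether to stratify depends on how engagement tier relates to the campaign.
Engagement tier here is a post-treatment variable shaped by the campaign; conditioning on it would introduce bias rather than remove it. The overall comparison is the causal one.
So P(outcome | do(Campaign S)) is just the pooled rate for Campaign S: 735/2250 = 0.327.

0.33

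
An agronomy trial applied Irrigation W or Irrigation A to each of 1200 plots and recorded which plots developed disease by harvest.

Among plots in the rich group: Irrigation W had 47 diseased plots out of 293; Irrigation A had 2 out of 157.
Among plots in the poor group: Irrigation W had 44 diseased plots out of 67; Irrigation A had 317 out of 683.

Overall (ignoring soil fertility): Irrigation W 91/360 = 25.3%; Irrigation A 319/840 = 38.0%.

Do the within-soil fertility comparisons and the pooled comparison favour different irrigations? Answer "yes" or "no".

Within each soil fertility level (rich 16.0% vs 1.3%; poor 65.7% vs 46.4%), Irrigation A has the lower rate every time. Pooled: 25.3% vs 38.0% — Irrigation W has the lower rate overall. The two comparisons disagree.

yes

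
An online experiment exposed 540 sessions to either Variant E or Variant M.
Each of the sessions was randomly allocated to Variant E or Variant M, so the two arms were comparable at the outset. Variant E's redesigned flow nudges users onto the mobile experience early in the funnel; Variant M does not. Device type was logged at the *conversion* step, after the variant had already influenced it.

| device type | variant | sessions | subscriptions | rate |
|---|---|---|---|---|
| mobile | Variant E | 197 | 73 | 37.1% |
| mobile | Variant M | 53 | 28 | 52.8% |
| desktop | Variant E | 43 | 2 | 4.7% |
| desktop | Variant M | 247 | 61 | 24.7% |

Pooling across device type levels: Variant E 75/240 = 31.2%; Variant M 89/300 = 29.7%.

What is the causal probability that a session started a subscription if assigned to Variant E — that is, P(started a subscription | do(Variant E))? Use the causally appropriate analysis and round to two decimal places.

0.31

The device type-specific comparison favours Variant M throughout, but the pooled figures favour Variant E. The question is whether to condition on device type.
Because the variant influences device type, device type is a post-treatment mediator, not a confounder. Stratifying on it would bias the estimate; the causal effect is the crude pooled difference.
So P(outcome | do(Variant E)) is just the pooled rate for Variant E: 75/240 = 0.312.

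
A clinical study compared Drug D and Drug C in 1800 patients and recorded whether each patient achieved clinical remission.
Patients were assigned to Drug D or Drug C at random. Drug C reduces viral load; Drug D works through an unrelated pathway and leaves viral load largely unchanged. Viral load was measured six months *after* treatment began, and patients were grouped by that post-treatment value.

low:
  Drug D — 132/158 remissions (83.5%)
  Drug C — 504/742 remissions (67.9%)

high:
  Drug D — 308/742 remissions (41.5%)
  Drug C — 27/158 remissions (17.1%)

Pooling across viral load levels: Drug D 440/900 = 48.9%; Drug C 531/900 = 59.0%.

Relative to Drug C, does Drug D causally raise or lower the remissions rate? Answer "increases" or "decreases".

Viral load is recorded after the drug and is itself shifted by it — it sits on the causal path from drug to outcome. Conditioning on a mediator would strip out part of the effect we want; the pooled comparison gives the total causal effect.
Pooled: Drug D 48.9% vs Drug C 59.0%; Drug C is higher overall.

decreases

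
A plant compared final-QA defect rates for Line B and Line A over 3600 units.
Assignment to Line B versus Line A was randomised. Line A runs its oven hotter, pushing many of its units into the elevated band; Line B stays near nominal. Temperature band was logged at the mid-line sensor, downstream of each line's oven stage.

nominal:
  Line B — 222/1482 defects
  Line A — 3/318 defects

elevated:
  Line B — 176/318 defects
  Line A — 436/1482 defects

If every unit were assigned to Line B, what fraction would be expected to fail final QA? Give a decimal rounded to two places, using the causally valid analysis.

Within every in-process temperature band level Line A has the lower rate, yet pooled Line B does — Simpson's reversal.
In-process temperature band lies on the pathway line → in-process temperature band → outcome, so adjusting for it blocks the indirect effect. For the total causal effect of line, use the unadjusted pooled rates.
So P(outcome | do(Line B)) is just the pooled rate for Line B: 398/1800 = 0.221.

0.22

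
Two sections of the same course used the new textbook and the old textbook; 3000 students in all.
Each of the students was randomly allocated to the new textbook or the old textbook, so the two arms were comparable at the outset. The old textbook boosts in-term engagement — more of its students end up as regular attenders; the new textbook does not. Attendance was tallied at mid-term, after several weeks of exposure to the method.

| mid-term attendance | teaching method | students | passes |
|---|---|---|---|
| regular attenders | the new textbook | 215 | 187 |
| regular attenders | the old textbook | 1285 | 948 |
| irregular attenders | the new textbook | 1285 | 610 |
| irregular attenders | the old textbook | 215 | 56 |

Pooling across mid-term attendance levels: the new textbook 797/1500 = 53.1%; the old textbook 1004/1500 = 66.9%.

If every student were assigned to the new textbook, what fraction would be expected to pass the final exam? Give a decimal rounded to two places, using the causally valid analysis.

0.53

the new textbook is higher inside every mid-term attendance stratum but the old textbook is higher in aggregate. Whether to stratify depends on how mid-term attendance relates to the teaching method.
Mid-term attendance here is a post-treatment variable shaped by the teaching method; conditioning on it would introduce bias rather than remove it. The overall comparison is the causal one.
So P(outcome | do(the new textbook)) is just the pooled rate for the new textbook: 797/1500 = 0.531.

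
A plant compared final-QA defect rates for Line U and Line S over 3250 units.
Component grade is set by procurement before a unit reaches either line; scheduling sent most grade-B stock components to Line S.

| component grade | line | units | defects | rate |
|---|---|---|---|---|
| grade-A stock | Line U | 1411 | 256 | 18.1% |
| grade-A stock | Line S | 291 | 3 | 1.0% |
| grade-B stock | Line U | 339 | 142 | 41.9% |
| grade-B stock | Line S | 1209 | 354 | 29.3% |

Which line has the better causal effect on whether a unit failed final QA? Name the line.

The stratified and pooled comparisons disagree (Line S wins within each component grade; Line U wins overall), so the answer turns on the causal role of component grade.
Since component grade is a pre-existing factor (not a product of the line) and it affects the outcome on its own, it is a confounder. The stratified rates, not the pooled rate, identify the causal effect.
Within each level — grade-A stock: 18.1% vs 1.0%; grade-B stock: 41.9% vs 29.3% — Line S is lower every time.

Line S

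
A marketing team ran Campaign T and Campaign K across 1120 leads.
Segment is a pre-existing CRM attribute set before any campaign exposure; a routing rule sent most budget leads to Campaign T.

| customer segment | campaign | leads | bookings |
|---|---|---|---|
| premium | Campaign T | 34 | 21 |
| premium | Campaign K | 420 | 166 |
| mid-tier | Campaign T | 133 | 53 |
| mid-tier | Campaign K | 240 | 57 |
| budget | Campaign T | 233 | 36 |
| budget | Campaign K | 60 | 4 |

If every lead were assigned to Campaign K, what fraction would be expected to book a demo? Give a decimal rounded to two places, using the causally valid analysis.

Customer segment differs across campaigns for reasons unrelated to any effect of the campaign itself, and it separately predicts the outcome — a classic confounder. We must compare within customer segment levels.
Standardising Campaign K to the population customer segment mix: 0.405·166/420 + 0.333·57/240 + 0.262·4/60 = 0.257.

0.26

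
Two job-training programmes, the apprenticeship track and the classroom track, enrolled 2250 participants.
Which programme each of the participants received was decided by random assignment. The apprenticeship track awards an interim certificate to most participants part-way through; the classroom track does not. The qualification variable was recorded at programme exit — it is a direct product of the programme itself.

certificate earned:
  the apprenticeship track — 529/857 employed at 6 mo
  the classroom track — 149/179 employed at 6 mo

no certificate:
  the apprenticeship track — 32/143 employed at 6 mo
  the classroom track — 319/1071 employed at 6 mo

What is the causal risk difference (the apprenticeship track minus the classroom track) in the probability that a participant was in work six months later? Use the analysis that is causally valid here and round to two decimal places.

+0.19

Within every qualification attained during the programme level the classroom track has the higher rate, yet pooled the apprenticeship track does — Simpson's reversal.
Qualification attained during the programme is downstream of the programme. One should not condition on a consequence of treatment, so the overall rates are the right comparison.
The causal difference is the pooled difference: 0.561 − 0.374 = +0.187.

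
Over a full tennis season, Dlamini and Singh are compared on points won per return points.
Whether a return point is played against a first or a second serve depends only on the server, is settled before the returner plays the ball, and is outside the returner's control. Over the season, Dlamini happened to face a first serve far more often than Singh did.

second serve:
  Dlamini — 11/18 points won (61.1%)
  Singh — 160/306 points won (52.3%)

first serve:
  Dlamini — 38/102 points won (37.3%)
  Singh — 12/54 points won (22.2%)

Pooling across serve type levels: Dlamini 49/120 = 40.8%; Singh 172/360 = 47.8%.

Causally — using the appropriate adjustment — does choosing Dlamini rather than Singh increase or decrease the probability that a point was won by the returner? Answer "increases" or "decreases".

Within every serve type level Dlamini has the higher rate, yet pooled Singh does — Simpson's reversal.
Serve type is set before the player has any effect — it is not caused by the player — and it independently drives the outcome. That makes it a confounder, so the causal comparison is within serve type levels.
Within each level — second serve: 61.1% vs 52.3%; first serve: 37.3% vs 22.2% — Dlamini is higher every time.

increases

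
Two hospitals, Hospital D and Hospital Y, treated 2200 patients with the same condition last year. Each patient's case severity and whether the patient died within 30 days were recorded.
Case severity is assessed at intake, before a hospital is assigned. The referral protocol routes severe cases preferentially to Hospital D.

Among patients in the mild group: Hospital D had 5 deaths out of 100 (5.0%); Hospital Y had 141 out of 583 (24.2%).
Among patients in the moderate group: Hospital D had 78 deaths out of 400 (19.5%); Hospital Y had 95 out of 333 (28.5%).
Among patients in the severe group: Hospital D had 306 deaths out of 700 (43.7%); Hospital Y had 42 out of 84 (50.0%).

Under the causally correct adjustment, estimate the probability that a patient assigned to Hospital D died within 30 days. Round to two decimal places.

Since case severity is a pre-existing factor (not a product of the hospital) and it affects the outcome on its own, it is a confounder. The stratified rates, not the pooled rate, identify the causal effect.
Standardising Hospital D to the population case severity mix: 0.310·5/100 + 0.333·78/400 + 0.356·306/700 = 0.236.

0.24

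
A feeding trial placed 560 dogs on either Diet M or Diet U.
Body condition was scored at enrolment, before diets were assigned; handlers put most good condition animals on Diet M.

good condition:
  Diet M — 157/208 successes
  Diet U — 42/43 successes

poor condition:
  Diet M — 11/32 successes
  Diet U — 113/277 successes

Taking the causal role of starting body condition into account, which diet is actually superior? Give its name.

Diet U is higher inside every starting body condition stratum but Diet M is higher in aggregate. Whether to stratify depends on how starting body condition relates to the diet.
Starting body condition is set before the diet has any effect — it is not caused by the diet — and it independently drives the outcome. That makes it a confounder, so the causal comparison is within starting body condition levels.
Within each level — good condition: 75.5% vs 97.7%; poor condition: 34.4% vs 40.8% — Diet U is higher every time.

Diet U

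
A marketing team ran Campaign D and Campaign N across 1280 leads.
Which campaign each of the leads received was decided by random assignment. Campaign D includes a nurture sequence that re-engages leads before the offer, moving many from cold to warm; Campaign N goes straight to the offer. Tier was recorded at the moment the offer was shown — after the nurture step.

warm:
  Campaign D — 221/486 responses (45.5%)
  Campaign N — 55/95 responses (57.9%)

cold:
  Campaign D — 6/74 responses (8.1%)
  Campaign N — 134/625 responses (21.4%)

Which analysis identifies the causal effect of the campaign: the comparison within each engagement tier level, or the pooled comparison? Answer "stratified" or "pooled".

pooled

The stratified and pooled comparisons disagree (Campaign N wins within each engagement tier; Campaign D wins overall), so the answer turns on the causal role of engagement tier.
Engagement tier here is a post-treatment variable shaped by the campaign; conditioning on it would introduce bias rather than remove it. The overall comparison is the causal one.
Pooled: Campaign D 40.5% vs Campaign N 26.2%; Campaign D is higher overall.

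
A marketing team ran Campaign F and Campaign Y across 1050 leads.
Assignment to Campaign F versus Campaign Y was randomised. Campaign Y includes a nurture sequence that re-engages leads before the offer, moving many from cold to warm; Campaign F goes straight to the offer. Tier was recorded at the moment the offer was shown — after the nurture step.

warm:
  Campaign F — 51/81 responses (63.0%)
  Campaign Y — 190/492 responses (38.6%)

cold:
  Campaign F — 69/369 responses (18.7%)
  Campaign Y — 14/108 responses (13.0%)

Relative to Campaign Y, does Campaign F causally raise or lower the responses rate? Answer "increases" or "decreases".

decreases

Engagement tier lies on the pathway campaign → engagement tier → outcome, so adjusting for it blocks the indirect effect. For the total causal effect of campaign, use the unadjusted pooled rates.
Pooled: Campaign F 26.7% vs Campaign Y 34.0%; Campaign Y is higher overall.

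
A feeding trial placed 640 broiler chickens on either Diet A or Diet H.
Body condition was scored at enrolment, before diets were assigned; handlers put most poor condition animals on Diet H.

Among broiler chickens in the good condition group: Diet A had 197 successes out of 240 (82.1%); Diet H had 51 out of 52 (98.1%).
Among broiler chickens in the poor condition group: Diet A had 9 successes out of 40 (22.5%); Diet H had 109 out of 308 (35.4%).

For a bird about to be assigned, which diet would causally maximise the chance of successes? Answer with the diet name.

Starting body condition differs across diets for reasons unrelated to any effect of the diet itself, and it separately predicts the outcome — a classic confounder. We must compare within starting body condition levels.
Within each level — good condition: 82.1% vs 98.1%; poor condition: 22.5% vs 35.4% — Diet H is higher every time.

Diet H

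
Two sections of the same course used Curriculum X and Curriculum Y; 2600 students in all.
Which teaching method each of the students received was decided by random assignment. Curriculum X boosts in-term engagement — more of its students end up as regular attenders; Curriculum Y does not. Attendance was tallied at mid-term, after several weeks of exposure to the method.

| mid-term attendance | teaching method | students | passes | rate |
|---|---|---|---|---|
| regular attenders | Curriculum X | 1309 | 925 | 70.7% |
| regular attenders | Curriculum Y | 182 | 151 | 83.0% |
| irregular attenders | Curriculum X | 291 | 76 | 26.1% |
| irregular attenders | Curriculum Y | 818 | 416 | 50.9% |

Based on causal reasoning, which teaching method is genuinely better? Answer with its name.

Curriculum X

Mid-term attendance is downstream of the teaching method. One should not condition on a consequence of treatment, so the overall rates are the right comparison.
Pooled: Curriculum X 62.6% vs Curriculum Y 56.7%; Curriculum X is higher overall.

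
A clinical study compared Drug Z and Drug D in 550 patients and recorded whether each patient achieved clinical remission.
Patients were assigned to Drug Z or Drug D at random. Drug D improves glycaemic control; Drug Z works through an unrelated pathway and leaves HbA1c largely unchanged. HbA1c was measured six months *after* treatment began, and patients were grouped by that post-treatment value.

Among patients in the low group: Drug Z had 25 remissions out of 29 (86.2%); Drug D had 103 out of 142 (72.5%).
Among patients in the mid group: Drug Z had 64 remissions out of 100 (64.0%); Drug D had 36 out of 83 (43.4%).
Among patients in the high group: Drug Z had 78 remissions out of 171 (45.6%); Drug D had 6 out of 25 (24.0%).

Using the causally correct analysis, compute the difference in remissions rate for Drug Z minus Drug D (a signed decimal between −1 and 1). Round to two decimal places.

The HbA1c-specific comparison favours Drug Z throughout, but the pooled figures favour Drug D. The question is whether to condition on HbA1c.
HbA1c lies on the pathway drug → HbA1c → outcome, so adjusting for it blocks the indirect effect. For the total causal effect of drug, use the unadjusted pooled rates.
The causal difference is the pooled difference: 0.557 − 0.580 = -0.023.

-0.02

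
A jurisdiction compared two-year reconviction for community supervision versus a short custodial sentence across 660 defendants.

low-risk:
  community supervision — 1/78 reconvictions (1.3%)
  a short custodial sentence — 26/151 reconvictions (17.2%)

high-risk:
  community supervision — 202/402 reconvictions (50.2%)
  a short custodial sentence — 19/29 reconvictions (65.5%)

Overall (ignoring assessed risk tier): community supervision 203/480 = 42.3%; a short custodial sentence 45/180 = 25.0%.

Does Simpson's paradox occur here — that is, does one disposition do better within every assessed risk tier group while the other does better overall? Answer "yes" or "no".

yes

Within each assessed risk tier level (low-risk 1.3% vs 17.2%; high-risk 50.2% vs 65.5%), community supervision has the lower rate every time. Pooled: 42.3% vs 25.0% — a short custodial sentence has the lower rate overall. The two comparisons disagree.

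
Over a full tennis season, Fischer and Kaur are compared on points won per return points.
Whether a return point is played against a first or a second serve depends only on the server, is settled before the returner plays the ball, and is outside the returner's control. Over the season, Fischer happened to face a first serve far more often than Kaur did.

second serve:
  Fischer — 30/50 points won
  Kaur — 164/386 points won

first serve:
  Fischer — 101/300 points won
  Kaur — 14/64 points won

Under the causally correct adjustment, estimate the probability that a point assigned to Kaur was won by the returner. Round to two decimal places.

Here serve type is a common cause — it drives both which player a case falls under and the outcome. The crude comparison mixes populations; the stratum-specific rates are the causally relevant ones.
Standardising Kaur to the population serve type mix: 0.545·164/386 + 0.455·14/64 = 0.331.

0.33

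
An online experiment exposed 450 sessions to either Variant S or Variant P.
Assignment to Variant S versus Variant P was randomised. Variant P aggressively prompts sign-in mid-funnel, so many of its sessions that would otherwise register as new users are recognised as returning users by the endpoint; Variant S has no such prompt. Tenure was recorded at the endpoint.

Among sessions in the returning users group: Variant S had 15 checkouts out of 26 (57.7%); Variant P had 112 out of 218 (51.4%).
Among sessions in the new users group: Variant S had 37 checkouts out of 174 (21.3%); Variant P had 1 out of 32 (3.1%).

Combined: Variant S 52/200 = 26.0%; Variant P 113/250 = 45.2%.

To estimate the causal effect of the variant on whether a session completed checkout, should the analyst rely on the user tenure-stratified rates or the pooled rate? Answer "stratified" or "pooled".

pooled

User tenure here is a post-treatment variable shaped by the variant; conditioning on it would introduce bias rather than remove it. The overall comparison is the causal one.
Pooled: Variant S 26.0% vs Variant P 45.2%; Variant P is higher overall.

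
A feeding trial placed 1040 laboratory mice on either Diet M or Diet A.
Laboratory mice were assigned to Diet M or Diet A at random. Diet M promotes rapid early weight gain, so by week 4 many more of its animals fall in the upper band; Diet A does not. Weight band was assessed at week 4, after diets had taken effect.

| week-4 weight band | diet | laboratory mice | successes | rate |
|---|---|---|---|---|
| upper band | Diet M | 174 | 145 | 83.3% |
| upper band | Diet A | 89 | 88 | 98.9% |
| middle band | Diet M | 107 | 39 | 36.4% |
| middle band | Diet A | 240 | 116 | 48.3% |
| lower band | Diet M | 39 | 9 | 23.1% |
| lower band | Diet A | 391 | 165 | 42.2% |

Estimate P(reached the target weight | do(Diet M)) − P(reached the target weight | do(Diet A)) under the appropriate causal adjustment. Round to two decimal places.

+0.09

Within every week-4 weight band level Diet A has the higher rate, yet pooled Diet M does — Simpson's reversal.
Week-4 weight band is recorded after the diet and is itself shifted by it — it sits on the causal path from diet to outcome. Conditioning on a mediator would strip out part of the effect we want; the pooled comparison gives the total causal effect.
The causal difference is the pooled difference: 0.603 − 0.512 = +0.091.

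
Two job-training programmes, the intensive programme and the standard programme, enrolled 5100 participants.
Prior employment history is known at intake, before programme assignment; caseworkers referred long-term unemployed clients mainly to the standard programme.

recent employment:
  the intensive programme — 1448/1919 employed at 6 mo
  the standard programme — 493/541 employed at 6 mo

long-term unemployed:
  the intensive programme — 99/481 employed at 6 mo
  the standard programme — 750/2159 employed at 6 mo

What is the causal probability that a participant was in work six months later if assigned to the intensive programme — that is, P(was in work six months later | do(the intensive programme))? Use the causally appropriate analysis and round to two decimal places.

0.47

Prior employment history satisfies the back-door criterion: it is not a descendant of the programme, and it blocks the spurious path from programme to outcome. Adjusting for it (i.e., using the within-prior employment history rates) gives the causal effect.
Standardising the intensive programme to the population prior employment history mix: 0.482·1448/1919 + 0.518·99/481 = 0.471.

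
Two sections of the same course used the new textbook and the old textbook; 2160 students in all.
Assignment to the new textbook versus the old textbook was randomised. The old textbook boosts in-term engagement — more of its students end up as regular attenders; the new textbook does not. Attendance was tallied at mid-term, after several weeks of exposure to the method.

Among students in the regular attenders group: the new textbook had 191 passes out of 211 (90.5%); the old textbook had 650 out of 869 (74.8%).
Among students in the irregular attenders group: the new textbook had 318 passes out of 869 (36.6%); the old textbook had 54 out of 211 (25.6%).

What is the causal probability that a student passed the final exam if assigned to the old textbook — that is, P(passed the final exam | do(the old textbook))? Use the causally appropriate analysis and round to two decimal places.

the new textbook is higher inside every mid-term attendance stratum but the old textbook is higher in aggregate. Whether to stratify depends on how mid-term attendance relates to the teaching method.
Mid-term attendance lies on the pathway teaching method → mid-term attendance → outcome, so adjusting for it blocks the indirect effect. For the total causal effect of teaching method, use the unadjusted pooled rates.
So P(outcome | do(the old textbook)) is just the pooled rate for the old textbook: 704/1080 = 0.652.

0.65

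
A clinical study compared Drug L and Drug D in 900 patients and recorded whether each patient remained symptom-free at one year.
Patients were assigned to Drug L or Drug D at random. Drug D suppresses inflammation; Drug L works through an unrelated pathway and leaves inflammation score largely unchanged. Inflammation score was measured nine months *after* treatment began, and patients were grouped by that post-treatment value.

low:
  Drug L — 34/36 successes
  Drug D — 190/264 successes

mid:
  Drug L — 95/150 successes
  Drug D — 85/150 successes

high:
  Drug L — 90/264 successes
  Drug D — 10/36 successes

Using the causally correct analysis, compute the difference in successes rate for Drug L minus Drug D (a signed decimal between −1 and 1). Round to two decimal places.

Inflammation score is recorded after the drug and is itself shifted by it — it sits on the causal path from drug to outcome. Conditioning on a mediator would strip out part of the effect we want; the pooled comparison gives the total causal effect.
The causal difference is the pooled difference: 0.487 − 0.633 = -0.147.

-0.15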